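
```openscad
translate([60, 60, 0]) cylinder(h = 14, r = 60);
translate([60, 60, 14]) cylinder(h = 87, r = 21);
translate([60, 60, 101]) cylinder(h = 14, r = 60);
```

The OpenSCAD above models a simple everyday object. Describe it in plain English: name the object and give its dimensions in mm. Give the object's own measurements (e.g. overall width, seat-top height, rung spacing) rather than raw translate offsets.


A spool: two coaxial disc flanges of radius 60 mm and thickness 14 mm, joined by a core cylinder of radius 21 mm and height 87 mm. The lower flange rests on z = 0 and the three cylinders share a vertical axis.


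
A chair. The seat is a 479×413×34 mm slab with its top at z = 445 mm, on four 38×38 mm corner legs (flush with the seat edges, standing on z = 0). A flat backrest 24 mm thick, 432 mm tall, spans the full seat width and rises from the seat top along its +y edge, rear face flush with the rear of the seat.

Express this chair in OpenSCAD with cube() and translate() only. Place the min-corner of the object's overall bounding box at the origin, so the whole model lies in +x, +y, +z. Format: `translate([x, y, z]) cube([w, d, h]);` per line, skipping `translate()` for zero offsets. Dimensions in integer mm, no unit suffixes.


translate([0, 0, 411]) cube([479, 413, 34]);
cube([38, 38, 411]);
translate([441, 0, 0]) cube([38, 38, 411]);
translate([0, 375, 0]) cube([38, 38, 411]);
translate([441, 375, 0]) cube([38, 38, 411]);
translate([0, 389, 445]) cube([479, 24, 432]);


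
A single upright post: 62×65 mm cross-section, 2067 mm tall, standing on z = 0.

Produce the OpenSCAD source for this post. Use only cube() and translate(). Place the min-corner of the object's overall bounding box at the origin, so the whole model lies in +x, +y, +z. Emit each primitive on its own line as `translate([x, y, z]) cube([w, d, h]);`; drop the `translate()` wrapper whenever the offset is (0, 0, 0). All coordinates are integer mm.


cube([62, 65, 2067]);


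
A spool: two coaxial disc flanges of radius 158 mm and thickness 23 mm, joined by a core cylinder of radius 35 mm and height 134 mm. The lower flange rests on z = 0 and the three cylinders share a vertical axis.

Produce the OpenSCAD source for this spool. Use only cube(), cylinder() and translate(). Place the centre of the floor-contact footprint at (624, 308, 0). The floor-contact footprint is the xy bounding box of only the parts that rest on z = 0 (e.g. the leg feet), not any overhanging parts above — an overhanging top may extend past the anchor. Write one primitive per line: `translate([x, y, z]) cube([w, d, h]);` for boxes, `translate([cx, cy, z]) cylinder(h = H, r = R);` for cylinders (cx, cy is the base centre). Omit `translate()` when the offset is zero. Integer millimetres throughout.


translate([624, 308, 0]) cylinder(h = 23, r = 158);
translate([624, 308, 23]) cylinder(h = 134, r = 35);
translate([624, 308, 157]) cylinder(h = 23, r = 158);


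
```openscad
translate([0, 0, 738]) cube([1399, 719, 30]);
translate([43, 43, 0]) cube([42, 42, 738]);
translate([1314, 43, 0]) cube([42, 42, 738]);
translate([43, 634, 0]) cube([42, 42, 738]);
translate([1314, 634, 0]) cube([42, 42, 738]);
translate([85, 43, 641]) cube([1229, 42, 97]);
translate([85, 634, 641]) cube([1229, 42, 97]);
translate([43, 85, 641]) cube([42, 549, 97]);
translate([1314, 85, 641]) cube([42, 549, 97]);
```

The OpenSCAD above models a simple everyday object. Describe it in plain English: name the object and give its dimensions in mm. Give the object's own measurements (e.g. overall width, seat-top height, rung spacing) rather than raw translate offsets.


A rectangular dining table. The top is 1399×719×30 mm with its upper surface at z = 768 mm. It stands on four 42×42 mm square legs, each inset 43 mm from the nearest pair of top edges, running from the floor to the underside of the top. Four apron rails, 42 mm thick and 97 mm tall, run between adjacent legs with their top edges flush with the underside of the top and their outer faces flush with the legs' outer faces.


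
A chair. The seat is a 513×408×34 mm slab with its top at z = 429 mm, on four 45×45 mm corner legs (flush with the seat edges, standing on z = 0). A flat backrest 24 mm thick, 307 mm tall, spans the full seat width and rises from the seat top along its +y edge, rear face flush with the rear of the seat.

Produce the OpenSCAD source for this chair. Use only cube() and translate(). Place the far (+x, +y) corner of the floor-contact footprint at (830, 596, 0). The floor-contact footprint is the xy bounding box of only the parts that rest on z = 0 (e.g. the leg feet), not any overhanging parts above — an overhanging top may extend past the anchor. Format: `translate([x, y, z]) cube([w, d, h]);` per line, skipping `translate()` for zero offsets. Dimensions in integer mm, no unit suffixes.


// leg_h = 429 - 34 = 395
translate([317, 188, 395]) cube([513, 408, 34]);
translate([317, 188, 0]) cube([45, 45, 395]);
translate([785, 188, 0]) cube([45, 45, 395]);
translate([317, 551, 0]) cube([45, 45, 395]);
translate([785, 551, 0]) cube([45, 45, 395]);
translate([317, 572, 429]) cube([513, 24, 307]);


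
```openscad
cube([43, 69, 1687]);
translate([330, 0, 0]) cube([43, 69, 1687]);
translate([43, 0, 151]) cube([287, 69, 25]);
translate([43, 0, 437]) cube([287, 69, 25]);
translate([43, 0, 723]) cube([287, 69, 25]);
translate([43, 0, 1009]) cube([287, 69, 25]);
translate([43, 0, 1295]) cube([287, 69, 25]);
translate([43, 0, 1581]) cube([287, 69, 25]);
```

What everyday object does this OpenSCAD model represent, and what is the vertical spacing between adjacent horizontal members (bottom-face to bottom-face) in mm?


A ladder. The rung spacing is 286 mm.

Two tall 43×69 posts with 6 short bars between them — a ladder. Adjacent rungs sit at z = 151 and z = 437, so the spacing is 437 − 151 = 286 mm.


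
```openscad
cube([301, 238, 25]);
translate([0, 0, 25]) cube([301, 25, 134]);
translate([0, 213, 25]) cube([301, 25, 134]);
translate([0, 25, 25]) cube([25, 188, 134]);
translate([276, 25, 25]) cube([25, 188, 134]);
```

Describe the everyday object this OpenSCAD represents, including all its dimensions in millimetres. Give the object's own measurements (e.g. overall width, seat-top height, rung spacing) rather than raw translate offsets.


An open-topped rectangular box: outside dimensions 301×238×159 mm, with a uniform wall and base thickness of 25 mm. The base is a full 301×238 slab on the floor; four walls sit on top of the base. The front and back walls (the −y and +y sides) span the full width; the two side walls fit between them.


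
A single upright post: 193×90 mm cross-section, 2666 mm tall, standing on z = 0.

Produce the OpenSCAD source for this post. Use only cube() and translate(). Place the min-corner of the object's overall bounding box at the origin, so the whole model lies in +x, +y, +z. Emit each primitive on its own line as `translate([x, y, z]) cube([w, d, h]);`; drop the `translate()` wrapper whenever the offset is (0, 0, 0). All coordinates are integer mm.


cube([193, 90, 2666]);


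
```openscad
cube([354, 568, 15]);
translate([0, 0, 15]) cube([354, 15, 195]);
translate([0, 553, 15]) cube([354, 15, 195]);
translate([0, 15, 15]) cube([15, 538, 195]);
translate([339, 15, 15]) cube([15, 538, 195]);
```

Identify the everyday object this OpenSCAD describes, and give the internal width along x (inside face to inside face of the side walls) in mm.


An open box. The internal width is 324 mm.

A 354×568 base slab with four walls standing on it — an open box. The base is 354 mm wide and the walls are 15 mm thick, so the internal width is 354 − 2 × 15 = 324 mm.


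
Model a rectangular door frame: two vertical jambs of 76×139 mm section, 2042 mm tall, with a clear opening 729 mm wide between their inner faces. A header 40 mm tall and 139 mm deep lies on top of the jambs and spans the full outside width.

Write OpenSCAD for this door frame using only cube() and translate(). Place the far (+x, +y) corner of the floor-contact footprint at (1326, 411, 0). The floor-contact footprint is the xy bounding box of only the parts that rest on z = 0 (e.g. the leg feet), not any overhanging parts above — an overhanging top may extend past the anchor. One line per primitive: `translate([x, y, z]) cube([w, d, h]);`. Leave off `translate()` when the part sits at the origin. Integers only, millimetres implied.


translate([445, 272, 0]) cube([76, 139, 2042]);
translate([1250, 272, 0]) cube([76, 139, 2042]);
translate([445, 272, 2042]) cube([881, 139, 40]);


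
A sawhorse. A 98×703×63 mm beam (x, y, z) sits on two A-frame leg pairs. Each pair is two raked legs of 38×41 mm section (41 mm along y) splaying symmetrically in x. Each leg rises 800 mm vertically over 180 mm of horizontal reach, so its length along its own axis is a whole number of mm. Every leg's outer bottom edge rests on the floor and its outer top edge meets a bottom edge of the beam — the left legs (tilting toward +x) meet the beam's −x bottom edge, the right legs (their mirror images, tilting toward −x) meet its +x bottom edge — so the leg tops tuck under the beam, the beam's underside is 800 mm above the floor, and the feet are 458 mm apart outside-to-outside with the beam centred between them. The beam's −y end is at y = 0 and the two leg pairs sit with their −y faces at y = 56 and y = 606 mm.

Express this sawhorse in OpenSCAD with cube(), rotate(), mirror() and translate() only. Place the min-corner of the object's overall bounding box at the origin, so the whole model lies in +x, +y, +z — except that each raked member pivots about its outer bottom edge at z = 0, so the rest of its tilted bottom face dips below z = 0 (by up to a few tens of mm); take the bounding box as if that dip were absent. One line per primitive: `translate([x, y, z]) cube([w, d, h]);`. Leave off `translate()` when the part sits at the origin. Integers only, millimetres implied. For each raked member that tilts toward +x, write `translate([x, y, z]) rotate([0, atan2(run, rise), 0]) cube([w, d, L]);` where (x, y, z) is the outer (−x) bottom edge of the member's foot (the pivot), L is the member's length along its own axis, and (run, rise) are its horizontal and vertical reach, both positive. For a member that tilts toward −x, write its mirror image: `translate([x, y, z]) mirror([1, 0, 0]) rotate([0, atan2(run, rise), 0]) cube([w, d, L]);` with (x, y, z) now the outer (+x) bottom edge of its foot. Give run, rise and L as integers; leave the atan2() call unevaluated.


// leg length = √(180² + 800²) = 820
// right-leg outer foot x = 2·180 + 98 = 458
// beam min-corner = (180, 0, 800)
translate([180, 0, 800]) cube([98, 703, 63]);
translate([0, 56, 0]) rotate([0, atan2(180, 800), 0]) cube([38, 41, 820]);
translate([458, 56, 0]) mirror([1, 0, 0]) rotate([0, atan2(180, 800), 0]) cube([38, 41, 820]);
translate([0, 606, 0]) rotate([0, atan2(180, 800), 0]) cube([38, 41, 820]);
translate([458, 606, 0]) mirror([1, 0, 0]) rotate([0, atan2(180, 800), 0]) cube([38, 41, 820]);


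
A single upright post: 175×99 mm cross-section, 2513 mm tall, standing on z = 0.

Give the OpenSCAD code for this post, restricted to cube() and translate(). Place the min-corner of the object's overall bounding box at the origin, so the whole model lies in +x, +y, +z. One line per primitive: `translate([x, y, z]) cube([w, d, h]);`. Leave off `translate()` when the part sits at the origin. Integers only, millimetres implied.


cube([175, 99, 2513]);


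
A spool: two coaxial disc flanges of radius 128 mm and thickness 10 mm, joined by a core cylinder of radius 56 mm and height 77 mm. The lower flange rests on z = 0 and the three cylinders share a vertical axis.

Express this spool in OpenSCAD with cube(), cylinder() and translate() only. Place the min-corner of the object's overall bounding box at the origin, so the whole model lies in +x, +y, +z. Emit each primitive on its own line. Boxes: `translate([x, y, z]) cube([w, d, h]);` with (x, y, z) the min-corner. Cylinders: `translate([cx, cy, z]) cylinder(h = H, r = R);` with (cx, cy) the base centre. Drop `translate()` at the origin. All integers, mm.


translate([128, 128, 0]) cylinder(h = 10, r = 128);
translate([128, 128, 10]) cylinder(h = 77, r = 56);
translate([128, 128, 87]) cylinder(h = 10, r = 128);


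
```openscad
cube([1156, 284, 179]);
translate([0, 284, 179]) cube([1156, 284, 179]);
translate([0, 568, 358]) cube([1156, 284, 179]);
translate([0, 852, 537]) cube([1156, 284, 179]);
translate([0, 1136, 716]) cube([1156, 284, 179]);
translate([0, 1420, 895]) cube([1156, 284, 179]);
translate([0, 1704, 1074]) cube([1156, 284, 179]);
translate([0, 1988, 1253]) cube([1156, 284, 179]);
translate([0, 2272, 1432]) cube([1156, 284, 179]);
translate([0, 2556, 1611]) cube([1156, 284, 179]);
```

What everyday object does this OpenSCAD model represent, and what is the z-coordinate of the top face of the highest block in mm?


A staircase. The total rise is 1790 mm.

10 identical blocks, each offset up and back from the previous — a staircase. Each step is 179 mm tall and there are 10 of them, so the total rise is 10 × 179 = 1790 mm.


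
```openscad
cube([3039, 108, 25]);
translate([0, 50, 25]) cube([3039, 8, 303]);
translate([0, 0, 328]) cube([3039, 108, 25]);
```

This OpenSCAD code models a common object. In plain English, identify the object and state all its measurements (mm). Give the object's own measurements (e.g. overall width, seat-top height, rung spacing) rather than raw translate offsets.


An I-beam lying along x, 3039 mm long. Overall section height 353 mm. Two flanges 108 mm wide (y) and 25 mm thick, one on the floor and one at the top; a web 8 mm thick runs between them, centred on the flange width.


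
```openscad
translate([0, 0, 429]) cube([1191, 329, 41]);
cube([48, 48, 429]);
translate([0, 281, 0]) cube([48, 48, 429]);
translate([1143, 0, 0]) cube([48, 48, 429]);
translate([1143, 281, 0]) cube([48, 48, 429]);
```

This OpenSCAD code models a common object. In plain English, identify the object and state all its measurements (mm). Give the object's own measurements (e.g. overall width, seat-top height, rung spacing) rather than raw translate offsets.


A bench: a 1191×329 mm seat slab, 41 mm thick, top at z = 470 mm, on four 48×48 mm square legs flush with the seat corners and standing on z = 0.


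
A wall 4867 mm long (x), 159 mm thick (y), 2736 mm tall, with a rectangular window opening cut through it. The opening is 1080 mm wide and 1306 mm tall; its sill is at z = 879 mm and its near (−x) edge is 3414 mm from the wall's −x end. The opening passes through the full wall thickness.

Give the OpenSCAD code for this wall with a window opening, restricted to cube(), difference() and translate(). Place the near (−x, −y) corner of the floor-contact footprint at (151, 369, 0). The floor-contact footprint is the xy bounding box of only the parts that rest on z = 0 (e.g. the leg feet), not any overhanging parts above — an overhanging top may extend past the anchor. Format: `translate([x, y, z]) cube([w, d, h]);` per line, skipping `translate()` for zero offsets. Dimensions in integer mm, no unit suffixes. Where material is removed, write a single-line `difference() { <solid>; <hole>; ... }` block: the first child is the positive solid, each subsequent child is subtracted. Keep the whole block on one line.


difference() { translate([151, 369, 0]) cube([4867, 159, 2736]); translate([3565, 369, 879]) cube([1080, 159, 1306]); }


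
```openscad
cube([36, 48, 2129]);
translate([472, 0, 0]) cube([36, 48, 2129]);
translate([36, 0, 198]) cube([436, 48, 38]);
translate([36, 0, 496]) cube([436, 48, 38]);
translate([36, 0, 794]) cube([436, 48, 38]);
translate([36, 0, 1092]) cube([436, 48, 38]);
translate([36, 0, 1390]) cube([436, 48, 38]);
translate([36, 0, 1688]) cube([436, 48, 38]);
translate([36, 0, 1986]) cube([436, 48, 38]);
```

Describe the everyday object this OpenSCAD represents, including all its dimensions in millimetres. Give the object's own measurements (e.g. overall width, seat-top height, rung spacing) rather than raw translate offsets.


A straight ladder. Two 36×48 mm vertical rails, 2129 mm tall, stand 508 mm apart (outside-to-outside) with their front faces coplanar on the −y side. 7 rungs, each 48 mm deep and 38 mm tall, span between the inner faces of the rails, front faces flush with the rails. The lowest rung's underside is at z = 198 mm and rungs are spaced 298 mm apart (underside to underside).


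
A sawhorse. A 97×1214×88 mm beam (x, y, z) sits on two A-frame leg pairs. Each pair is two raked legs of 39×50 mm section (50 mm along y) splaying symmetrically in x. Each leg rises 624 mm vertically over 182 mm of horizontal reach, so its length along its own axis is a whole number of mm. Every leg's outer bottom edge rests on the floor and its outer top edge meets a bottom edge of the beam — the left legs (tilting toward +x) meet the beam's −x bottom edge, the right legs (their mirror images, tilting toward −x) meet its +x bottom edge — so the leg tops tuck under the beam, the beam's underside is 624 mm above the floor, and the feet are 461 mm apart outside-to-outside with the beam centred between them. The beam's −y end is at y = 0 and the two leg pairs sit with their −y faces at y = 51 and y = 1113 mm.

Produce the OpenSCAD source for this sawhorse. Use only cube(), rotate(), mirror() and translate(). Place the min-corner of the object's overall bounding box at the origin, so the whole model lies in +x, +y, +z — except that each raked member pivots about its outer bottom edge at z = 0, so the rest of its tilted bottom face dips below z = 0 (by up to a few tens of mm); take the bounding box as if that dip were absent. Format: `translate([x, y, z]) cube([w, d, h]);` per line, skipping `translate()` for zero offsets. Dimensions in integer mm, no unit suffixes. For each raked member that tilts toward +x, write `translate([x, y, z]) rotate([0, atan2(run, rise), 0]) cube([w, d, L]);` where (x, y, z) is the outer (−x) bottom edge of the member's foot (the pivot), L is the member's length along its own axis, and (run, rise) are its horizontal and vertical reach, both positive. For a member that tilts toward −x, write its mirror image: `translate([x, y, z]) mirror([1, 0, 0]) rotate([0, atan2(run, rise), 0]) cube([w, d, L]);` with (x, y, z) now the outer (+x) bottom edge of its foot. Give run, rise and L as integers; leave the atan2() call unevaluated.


translate([182, 0, 624]) cube([97, 1214, 88]);
translate([0, 51, 0]) rotate([0, atan2(182, 624), 0]) cube([39, 50, 650]);
translate([461, 51, 0]) mirror([1, 0, 0]) rotate([0, atan2(182, 624), 0]) cube([39, 50, 650]);
translate([0, 1113, 0]) rotate([0, atan2(182, 624), 0]) cube([39, 50, 650]);
translate([461, 1113, 0]) mirror([1, 0, 0]) rotate([0, atan2(182, 624), 0]) cube([39, 50, 650]);


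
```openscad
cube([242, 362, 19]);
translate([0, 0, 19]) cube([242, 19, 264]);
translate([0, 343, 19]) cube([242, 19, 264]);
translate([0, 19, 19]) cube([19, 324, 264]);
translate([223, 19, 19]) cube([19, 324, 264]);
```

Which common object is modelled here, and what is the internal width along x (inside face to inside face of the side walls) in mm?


An open box. The internal width is 204 mm.

A 242×362 base slab with four walls standing on it — an open box. The base is 242 mm wide and the walls are 19 mm thick, so the internal width is 242 − 2 × 19 = 204 mm.


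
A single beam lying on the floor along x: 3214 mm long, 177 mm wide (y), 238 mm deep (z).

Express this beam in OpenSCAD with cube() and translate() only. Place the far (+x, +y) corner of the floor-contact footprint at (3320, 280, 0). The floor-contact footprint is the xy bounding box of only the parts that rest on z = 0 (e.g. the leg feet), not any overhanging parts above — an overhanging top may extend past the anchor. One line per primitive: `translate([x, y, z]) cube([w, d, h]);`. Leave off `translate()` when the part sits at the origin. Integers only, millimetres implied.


translate([106, 103, 0]) cube([3214, 177, 238]);


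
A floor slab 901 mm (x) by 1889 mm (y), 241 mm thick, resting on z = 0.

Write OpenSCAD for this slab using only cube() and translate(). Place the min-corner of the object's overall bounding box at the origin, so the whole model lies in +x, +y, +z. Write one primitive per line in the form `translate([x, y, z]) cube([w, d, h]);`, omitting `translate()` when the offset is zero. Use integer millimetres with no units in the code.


cube([901, 1889, 241]);


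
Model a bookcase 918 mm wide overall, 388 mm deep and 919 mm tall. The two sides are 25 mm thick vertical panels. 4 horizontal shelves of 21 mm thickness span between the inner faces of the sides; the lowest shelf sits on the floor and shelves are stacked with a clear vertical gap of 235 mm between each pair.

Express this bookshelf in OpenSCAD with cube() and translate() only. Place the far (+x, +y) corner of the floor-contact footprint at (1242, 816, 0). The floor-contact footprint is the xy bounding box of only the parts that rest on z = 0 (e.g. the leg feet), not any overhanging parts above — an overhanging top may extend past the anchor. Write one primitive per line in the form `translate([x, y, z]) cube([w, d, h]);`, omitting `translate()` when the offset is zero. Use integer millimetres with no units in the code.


translate([324, 428, 0]) cube([25, 388, 919]);
translate([1217, 428, 0]) cube([25, 388, 919]);
translate([349, 428, 0]) cube([868, 388, 21]);
translate([349, 428, 256]) cube([868, 388, 21]);
translate([349, 428, 512]) cube([868, 388, 21]);
translate([349, 428, 768]) cube([868, 388, 21]);


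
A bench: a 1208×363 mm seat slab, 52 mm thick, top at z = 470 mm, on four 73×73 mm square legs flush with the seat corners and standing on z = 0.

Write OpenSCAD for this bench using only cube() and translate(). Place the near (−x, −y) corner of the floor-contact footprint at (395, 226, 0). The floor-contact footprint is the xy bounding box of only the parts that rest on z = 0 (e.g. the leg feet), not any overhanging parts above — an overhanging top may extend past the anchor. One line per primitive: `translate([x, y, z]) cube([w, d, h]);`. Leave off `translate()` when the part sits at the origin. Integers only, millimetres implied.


translate([395, 226, 418]) cube([1208, 363, 52]);
translate([395, 226, 0]) cube([73, 73, 418]);
translate([395, 516, 0]) cube([73, 73, 418]);
translate([1530, 226, 0]) cube([73, 73, 418]);
translate([1530, 516, 0]) cube([73, 73, 418]);


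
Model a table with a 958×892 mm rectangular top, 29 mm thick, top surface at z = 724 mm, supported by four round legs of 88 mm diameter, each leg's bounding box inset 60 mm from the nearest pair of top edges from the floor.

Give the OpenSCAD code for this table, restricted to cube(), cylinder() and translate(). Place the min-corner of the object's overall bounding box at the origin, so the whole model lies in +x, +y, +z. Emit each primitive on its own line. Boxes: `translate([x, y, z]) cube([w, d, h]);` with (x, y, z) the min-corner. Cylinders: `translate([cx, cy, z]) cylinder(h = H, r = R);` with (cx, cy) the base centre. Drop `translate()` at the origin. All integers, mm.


// leg_h = 724 - 29 = 695
translate([0, 0, 695]) cube([958, 892, 29]);
translate([104, 104, 0]) cylinder(h = 695, r = 44);
translate([854, 104, 0]) cylinder(h = 695, r = 44);
translate([104, 788, 0]) cylinder(h = 695, r = 44);
translate([854, 788, 0]) cylinder(h = 695, r = 44);


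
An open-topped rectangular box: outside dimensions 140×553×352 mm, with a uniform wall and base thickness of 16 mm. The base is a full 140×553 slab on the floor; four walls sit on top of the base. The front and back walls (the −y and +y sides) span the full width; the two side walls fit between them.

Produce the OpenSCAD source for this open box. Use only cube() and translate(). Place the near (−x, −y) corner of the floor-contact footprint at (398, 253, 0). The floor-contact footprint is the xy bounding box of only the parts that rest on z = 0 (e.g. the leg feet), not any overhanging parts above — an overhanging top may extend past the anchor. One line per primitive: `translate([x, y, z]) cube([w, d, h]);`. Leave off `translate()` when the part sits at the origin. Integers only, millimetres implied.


translate([398, 253, 0]) cube([140, 553, 16]);
translate([398, 253, 16]) cube([140, 16, 336]);
translate([398, 790, 16]) cube([140, 16, 336]);
translate([398, 269, 16]) cube([16, 521, 336]);
translate([522, 269, 16]) cube([16, 521, 336]);


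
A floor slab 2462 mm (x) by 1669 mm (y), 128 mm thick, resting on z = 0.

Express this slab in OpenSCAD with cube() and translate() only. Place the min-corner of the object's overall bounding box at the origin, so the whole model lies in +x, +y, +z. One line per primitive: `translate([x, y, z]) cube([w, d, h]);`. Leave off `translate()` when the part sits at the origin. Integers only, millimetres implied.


cube([2462, 1669, 128]);


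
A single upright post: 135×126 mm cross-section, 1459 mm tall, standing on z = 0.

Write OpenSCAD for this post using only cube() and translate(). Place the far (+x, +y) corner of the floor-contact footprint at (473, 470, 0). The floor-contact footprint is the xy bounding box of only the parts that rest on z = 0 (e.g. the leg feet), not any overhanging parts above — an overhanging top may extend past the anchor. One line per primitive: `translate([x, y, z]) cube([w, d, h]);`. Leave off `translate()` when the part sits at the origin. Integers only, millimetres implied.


translate([338, 344, 0]) cube([135, 126, 1459]);


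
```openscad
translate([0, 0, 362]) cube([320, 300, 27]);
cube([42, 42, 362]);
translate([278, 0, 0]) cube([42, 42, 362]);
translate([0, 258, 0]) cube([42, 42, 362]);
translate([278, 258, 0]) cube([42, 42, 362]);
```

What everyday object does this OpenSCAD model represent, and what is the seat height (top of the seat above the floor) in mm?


A stool. The seat height is 389 mm.

A 320×300×27 slab at z = 362 on four corner posts — a stool. The seat top is 362 + 27 = 389 mm.


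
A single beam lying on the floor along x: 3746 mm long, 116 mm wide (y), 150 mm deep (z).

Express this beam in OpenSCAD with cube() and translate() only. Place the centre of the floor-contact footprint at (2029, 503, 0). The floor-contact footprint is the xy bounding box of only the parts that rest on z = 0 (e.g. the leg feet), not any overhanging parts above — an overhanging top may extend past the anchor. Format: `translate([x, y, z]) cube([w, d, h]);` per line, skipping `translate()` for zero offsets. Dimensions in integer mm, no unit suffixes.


translate([156, 445, 0]) cube([3746, 116, 150]);


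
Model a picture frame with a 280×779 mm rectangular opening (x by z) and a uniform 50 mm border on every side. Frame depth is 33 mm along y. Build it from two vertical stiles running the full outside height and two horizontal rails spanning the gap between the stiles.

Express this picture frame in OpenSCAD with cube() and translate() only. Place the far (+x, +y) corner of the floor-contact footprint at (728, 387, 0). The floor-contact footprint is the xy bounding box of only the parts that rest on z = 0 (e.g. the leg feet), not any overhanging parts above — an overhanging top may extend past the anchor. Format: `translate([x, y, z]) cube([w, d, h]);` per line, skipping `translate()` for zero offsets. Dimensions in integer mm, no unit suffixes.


translate([348, 354, 0]) cube([50, 33, 879]);
translate([678, 354, 0]) cube([50, 33, 879]);
translate([398, 354, 0]) cube([280, 33, 50]);
translate([398, 354, 829]) cube([280, 33, 50]);


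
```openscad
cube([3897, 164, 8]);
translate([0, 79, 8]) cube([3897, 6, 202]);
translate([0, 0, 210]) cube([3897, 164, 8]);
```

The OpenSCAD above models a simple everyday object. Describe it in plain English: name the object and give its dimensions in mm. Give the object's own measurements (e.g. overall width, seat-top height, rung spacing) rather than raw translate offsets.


An I-beam lying along x, 3897 mm long. Overall section height 218 mm. Two flanges 164 mm wide (y) and 8 mm thick, one on the floor and one at the top; a web 6 mm thick runs between them, centred on the flange width.


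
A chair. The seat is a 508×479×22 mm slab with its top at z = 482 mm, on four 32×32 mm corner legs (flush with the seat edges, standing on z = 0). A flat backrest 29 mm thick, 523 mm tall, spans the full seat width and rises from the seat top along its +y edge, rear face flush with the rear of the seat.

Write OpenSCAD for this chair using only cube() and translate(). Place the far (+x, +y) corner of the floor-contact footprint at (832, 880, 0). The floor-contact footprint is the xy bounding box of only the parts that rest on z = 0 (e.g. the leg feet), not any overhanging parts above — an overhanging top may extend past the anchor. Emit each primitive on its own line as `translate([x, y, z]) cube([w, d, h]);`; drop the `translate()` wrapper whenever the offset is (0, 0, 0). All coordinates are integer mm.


translate([324, 401, 460]) cube([508, 479, 22]);
translate([324, 401, 0]) cube([32, 32, 460]);
translate([800, 401, 0]) cube([32, 32, 460]);
translate([324, 848, 0]) cube([32, 32, 460]);
translate([800, 848, 0]) cube([32, 32, 460]);
translate([324, 851, 482]) cube([508, 29, 523]);


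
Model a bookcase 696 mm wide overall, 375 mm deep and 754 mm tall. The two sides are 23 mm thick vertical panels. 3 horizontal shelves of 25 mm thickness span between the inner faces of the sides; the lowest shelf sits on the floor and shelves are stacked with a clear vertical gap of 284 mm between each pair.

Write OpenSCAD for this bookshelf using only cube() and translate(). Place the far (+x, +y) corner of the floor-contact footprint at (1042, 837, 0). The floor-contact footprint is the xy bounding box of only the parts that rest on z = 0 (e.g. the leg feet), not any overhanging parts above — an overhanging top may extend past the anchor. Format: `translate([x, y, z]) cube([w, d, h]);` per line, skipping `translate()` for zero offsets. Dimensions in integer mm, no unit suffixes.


translate([346, 462, 0]) cube([23, 375, 754]);
translate([1019, 462, 0]) cube([23, 375, 754]);
translate([369, 462, 0]) cube([650, 375, 25]);
translate([369, 462, 309]) cube([650, 375, 25]);
translate([369, 462, 618]) cube([650, 375, 25]);


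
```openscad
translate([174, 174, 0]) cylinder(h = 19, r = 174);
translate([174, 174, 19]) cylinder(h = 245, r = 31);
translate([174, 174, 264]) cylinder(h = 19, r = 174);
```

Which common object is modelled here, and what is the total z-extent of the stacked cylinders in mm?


A spool. The overall height is 283 mm.

Three coaxial cylinders, large–small–large — a spool. Two 19 mm flanges and a 245 mm core give 19 + 245 + 19 = 283 mm.


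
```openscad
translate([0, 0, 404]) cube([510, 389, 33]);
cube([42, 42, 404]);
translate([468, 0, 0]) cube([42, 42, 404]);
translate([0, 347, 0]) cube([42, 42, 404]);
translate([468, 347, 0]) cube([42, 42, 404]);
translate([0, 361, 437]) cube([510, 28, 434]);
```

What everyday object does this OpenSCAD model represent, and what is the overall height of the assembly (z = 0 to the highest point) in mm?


A chair. The overall height is 871 mm.

A slab on four corner posts with a tall panel at the back — a chair. The seat slab sits at z = 404 with thickness 33, and the 434 mm backrest starts at the seat top, so the overall height is 404 + 33 + 434 = 871 mm.


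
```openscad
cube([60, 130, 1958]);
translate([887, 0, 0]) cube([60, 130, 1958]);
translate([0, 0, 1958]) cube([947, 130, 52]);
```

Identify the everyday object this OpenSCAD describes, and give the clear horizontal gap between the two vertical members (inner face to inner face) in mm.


A door frame. The clear opening width is 827 mm.

Two 1958 mm tall posts with a header on top — a door frame. The left jamb is 60 mm wide at x = 0; the right jamb starts at x = 887. The clear opening is 887 − 60 = 827 mm.


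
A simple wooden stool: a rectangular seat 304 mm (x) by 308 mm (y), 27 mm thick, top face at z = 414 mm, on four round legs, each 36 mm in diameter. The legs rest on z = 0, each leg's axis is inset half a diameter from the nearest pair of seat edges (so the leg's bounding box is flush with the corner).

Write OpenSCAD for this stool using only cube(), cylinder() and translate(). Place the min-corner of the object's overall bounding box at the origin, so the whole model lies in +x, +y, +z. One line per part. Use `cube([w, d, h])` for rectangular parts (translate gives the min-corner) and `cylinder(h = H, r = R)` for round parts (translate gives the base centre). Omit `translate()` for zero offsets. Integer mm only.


translate([0, 0, 387]) cube([304, 308, 27]);
translate([18, 18, 0]) cylinder(h = 387, r = 18);
translate([286, 18, 0]) cylinder(h = 387, r = 18);
translate([18, 290, 0]) cylinder(h = 387, r = 18);
translate([286, 290, 0]) cylinder(h = 387, r = 18);


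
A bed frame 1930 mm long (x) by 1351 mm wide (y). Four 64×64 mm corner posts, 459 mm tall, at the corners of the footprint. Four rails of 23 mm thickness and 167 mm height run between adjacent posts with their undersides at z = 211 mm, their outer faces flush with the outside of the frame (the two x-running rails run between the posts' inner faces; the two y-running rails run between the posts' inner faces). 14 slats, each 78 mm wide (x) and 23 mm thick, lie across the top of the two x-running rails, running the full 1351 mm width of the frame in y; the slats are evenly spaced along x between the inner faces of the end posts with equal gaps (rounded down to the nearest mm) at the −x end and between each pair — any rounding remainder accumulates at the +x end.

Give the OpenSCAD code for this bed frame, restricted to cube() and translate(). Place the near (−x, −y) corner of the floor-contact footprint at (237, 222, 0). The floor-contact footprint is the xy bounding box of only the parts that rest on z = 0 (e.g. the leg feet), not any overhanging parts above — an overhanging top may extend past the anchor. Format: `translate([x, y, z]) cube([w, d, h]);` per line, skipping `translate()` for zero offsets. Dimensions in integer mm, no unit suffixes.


translate([237, 222, 0]) cube([64, 64, 459]);
translate([237, 1509, 0]) cube([64, 64, 459]);
translate([2103, 222, 0]) cube([64, 64, 459]);
translate([2103, 1509, 0]) cube([64, 64, 459]);
translate([301, 222, 211]) cube([1802, 23, 167]);
translate([301, 1550, 211]) cube([1802, 23, 167]);
translate([237, 286, 211]) cube([23, 1223, 167]);
translate([2144, 286, 211]) cube([23, 1223, 167]);
translate([348, 222, 378]) cube([78, 1351, 23]);
translate([473, 222, 378]) cube([78, 1351, 23]);
translate([598, 222, 378]) cube([78, 1351, 23]);
translate([723, 222, 378]) cube([78, 1351, 23]);
translate([848, 222, 378]) cube([78, 1351, 23]);
translate([973, 222, 378]) cube([78, 1351, 23]);
translate([1098, 222, 378]) cube([78, 1351, 23]);
translate([1223, 222, 378]) cube([78, 1351, 23]);
translate([1348, 222, 378]) cube([78, 1351, 23]);
translate([1473, 222, 378]) cube([78, 1351, 23]);
translate([1598, 222, 378]) cube([78, 1351, 23]);
translate([1723, 222, 378]) cube([78, 1351, 23]);
translate([1848, 222, 378]) cube([78, 1351, 23]);
translate([1973, 222, 378]) cube([78, 1351, 23]);


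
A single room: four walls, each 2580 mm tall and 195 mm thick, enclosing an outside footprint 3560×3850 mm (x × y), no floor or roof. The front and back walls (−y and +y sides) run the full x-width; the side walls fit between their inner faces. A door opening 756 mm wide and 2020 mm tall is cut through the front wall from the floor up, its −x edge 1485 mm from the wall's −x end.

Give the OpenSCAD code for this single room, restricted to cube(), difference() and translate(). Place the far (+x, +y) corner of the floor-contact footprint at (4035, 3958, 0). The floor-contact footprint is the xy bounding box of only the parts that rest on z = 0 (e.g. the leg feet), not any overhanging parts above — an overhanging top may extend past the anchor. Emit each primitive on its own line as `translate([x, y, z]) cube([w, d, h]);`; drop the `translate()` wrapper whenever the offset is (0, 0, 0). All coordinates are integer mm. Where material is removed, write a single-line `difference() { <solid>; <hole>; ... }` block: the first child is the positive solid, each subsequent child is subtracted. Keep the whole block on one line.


difference() { translate([475, 108, 0]) cube([3560, 195, 2580]); translate([1960, 108, 0]) cube([756, 195, 2020]); }
translate([475, 3763, 0]) cube([3560, 195, 2580]);
translate([475, 303, 0]) cube([195, 3460, 2580]);
translate([3840, 303, 0]) cube([195, 3460, 2580]);


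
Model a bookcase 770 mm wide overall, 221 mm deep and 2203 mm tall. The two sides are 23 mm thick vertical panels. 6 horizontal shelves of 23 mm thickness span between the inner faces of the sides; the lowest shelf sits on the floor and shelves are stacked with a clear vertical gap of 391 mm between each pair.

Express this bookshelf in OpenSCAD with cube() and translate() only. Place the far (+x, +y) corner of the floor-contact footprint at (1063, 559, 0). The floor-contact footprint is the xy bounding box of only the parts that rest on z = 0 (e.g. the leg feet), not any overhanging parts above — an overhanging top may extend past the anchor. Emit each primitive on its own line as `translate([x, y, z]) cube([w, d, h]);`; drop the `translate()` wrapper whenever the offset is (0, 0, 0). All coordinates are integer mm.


translate([293, 338, 0]) cube([23, 221, 2203]);
translate([1040, 338, 0]) cube([23, 221, 2203]);
translate([316, 338, 0]) cube([724, 221, 23]);
translate([316, 338, 414]) cube([724, 221, 23]);
translate([316, 338, 828]) cube([724, 221, 23]);
translate([316, 338, 1242]) cube([724, 221, 23]);
translate([316, 338, 1656]) cube([724, 221, 23]);
translate([316, 338, 2070]) cube([724, 221, 23]);


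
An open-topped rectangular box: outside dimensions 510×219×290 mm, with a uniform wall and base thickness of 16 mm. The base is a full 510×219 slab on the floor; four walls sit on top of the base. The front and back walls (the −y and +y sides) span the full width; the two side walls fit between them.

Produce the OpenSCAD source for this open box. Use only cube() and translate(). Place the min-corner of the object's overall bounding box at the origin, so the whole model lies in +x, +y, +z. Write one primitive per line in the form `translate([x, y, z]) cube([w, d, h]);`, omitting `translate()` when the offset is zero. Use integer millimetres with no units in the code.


cube([510, 219, 16]);
translate([0, 0, 16]) cube([510, 16, 274]);
translate([0, 203, 16]) cube([510, 16, 274]);
translate([0, 16, 16]) cube([16, 187, 274]);
translate([494, 16, 16]) cube([16, 187, 274]);


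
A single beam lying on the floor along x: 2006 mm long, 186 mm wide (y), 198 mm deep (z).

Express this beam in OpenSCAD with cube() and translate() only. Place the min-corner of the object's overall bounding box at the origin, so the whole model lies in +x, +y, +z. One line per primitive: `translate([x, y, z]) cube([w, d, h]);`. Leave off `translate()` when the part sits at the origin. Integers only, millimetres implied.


cube([2006, 186, 198]);


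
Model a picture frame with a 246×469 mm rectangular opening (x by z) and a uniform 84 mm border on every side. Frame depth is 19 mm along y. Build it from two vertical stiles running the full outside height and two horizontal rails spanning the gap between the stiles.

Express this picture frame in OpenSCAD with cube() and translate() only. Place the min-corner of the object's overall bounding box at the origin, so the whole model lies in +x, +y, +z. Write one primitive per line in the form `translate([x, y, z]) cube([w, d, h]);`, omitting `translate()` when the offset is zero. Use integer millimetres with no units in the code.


cube([84, 19, 637]);
translate([330, 0, 0]) cube([84, 19, 637]);
translate([84, 0, 0]) cube([246, 19, 84]);
translate([84, 0, 553]) cube([246, 19, 84]);
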